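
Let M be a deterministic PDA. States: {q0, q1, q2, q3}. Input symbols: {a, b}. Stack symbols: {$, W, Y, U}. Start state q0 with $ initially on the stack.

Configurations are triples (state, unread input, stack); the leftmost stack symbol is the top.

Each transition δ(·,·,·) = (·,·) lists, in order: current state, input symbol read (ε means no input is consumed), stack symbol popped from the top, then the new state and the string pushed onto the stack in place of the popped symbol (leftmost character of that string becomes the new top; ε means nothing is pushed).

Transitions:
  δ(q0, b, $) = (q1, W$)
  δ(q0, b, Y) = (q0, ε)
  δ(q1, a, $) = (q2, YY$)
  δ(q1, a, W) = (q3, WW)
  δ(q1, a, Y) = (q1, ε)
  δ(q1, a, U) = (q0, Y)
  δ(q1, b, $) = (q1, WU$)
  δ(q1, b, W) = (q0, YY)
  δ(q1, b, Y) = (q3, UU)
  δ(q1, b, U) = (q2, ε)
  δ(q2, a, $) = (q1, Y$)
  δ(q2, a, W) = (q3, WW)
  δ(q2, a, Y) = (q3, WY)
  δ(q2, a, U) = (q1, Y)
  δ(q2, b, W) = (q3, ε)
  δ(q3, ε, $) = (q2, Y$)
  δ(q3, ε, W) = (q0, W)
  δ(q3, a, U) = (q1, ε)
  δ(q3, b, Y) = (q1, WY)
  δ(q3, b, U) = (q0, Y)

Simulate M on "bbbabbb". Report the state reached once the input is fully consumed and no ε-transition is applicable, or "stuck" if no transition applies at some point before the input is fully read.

stuck

(q0, bbbabbb, $) ⊢ (q1, bbabbb, W$) ⊢ (q0, babbb, YY$) ⊢ (q0, abbb, Y$)
No transition for (q0, a, top Y); M blocks with input abbb remaining.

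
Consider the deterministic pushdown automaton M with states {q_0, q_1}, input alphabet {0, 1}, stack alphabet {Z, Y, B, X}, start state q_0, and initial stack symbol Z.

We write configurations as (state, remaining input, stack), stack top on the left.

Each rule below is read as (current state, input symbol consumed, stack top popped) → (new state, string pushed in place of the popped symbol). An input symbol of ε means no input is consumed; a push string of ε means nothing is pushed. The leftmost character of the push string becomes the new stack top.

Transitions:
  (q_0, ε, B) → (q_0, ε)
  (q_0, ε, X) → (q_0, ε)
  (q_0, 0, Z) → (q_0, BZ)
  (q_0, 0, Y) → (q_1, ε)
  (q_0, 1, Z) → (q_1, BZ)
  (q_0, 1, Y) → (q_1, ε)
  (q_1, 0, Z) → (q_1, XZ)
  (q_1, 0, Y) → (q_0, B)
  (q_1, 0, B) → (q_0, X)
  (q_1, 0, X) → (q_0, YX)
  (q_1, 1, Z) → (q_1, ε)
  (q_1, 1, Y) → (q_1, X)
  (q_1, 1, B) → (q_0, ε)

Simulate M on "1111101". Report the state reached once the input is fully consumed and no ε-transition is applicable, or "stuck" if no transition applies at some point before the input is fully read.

(q_0, 1111101, Z)
  read 1, top Z: go to q_1, push BZ → (q_1, 111101, BZ)
  read 1, top B: go to q_0, push ε → (q_0, 11101, Z)
  read 1, top Z: go to q_1, push BZ → (q_1, 1101, BZ)
  read 1, top B: go to q_0, push ε → (q_0, 101, Z)
  read 1, top Z: go to q_1, push BZ → (q_1, 01, BZ)
  read 0, top B: go to q_0, push X → (q_0, 1, XZ)
  ε-move, top X: go to q_0, push ε → (q_0, 1, Z)
  read 1, top Z: go to q_1, push BZ → (q_1, ε, BZ)
All input consumed; M is in state q_1.

q_1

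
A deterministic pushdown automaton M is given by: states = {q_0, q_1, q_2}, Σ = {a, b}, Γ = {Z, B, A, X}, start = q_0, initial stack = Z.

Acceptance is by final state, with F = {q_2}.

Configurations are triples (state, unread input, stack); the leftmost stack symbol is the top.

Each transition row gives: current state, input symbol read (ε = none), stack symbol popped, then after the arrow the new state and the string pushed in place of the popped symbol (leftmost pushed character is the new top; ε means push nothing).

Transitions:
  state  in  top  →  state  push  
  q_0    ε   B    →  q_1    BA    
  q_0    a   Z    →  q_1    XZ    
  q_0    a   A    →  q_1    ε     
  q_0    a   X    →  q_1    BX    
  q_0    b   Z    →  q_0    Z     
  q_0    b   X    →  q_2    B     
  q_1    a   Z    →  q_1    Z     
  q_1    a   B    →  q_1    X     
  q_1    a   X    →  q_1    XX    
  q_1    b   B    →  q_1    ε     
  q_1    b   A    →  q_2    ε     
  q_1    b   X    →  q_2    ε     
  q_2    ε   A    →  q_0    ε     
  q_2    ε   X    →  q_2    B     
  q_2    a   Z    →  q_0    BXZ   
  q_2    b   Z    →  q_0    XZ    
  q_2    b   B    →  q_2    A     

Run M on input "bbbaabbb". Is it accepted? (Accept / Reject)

(q_0, bbbaabbb, Z) ⊢ (q_0, bbaabbb, Z) ⊢ (q_0, baabbb, Z) ⊢ (q_0, aabbb, Z) ⊢ (q_1, abbb, XZ) ⊢ (q_1, bbb, XXZ) ⊢ (q_2, bb, XZ) ⊢ (q_2, bb, BZ) ⊢ (q_2, b, AZ) ⊢ (q_0, b, Z) ⊢ (q_0, ε, Z)
All input consumed; state q_0 ∉ F and no further ε-move applies.

Reject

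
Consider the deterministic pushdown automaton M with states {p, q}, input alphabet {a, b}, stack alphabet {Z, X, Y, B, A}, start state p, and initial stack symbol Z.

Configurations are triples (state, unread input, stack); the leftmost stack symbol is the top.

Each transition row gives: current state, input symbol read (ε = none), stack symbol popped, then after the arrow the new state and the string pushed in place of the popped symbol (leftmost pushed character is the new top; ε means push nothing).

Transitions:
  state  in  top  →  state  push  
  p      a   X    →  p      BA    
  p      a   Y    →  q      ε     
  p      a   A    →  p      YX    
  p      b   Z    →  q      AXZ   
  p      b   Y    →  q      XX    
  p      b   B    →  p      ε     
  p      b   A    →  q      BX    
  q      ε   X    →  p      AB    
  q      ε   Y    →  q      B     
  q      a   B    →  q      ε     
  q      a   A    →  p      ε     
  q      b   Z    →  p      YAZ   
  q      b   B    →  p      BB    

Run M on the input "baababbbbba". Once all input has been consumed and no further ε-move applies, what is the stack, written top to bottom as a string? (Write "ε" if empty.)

(p, baababbbbba, Z)
  read b, top Z: go to q, push AXZ → (q, aababbbbba, AXZ)
  read a, top A: go to p, push ε → (p, ababbbbba, XZ)
  read a, top X: go to p, push BA → (p, babbbbba, BAZ)
  read b, top B: go to p, push ε → (p, abbbbba, AZ)
  read a, top A: go to p, push YX → (p, bbbbba, YXZ)
  read b, top Y: go to q, push XX → (q, bbbba, XXXZ)
  ε-move, top X: go to p, push AB → (p, bbbba, ABXXZ)
  read b, top A: go to q, push BX → (q, bbba, BXBXXZ)
  read b, top B: go to p, push BB → (p, bba, BBXBXXZ)
  read b, top B: go to p, push ε → (p, ba, BXBXXZ)
  read b, top B: go to p, push ε → (p, a, XBXXZ)
  read a, top X: go to p, push BA → (p, ε, BABXXZ)
All input consumed in state p with stack BABXXZ.

BABXXZ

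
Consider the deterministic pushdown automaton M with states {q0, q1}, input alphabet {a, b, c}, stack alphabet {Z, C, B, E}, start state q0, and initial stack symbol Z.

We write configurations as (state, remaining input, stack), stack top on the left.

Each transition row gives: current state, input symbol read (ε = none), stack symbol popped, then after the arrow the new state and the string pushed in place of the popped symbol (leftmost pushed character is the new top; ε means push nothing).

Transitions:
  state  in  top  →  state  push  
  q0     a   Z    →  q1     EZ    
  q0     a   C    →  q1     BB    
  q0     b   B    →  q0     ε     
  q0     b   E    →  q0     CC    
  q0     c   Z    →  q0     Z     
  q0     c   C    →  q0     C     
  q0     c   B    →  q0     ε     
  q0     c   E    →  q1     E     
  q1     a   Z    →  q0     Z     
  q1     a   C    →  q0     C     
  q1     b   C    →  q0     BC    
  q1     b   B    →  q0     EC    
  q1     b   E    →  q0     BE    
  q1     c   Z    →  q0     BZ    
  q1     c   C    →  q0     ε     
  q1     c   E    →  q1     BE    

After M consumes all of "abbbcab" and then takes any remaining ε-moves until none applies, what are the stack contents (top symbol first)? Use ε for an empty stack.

ECBCZ

(q0, abbbcab, Z)
  read a, top Z: go to q1, push EZ → (q1, bbbcab, EZ)
  read b, top E: go to q0, push BE → (q0, bbcab, BEZ)
  read b, top B: go to q0, push ε → (q0, bcab, EZ)
  read b, top E: go to q0, push CC → (q0, cab, CCZ)
  read c, top C: go to q0, push C → (q0, ab, CCZ)
  read a, top C: go to q1, push BB → (q1, b, BBCZ)
  read b, top B: go to q0, push EC → (q0, ε, ECBCZ)
All input consumed in state q0 with stack ECBCZ.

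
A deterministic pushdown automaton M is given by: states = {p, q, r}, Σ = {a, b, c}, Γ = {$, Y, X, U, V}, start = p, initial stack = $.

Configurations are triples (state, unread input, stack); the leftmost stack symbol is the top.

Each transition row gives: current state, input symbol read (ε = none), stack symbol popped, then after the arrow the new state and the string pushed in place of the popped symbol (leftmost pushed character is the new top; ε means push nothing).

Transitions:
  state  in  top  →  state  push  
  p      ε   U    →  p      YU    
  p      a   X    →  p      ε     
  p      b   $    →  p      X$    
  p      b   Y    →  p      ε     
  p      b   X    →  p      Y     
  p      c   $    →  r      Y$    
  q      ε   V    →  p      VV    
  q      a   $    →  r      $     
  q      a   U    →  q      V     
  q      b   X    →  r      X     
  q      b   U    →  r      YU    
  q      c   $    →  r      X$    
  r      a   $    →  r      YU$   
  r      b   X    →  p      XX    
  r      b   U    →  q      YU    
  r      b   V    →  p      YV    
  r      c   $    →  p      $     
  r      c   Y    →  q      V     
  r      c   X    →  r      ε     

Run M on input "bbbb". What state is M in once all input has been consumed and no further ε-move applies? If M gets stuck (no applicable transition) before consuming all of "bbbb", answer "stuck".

(p, bbbb, $)
  read b, top $: go to p, push X$ → (p, bbb, X$)
  read b, top X: go to p, push Y → (p, bb, Y$)
  read b, top Y: go to p, push ε → (p, b, $)
  read b, top $: go to p, push X$ → (p, ε, X$)
All input consumed; M is in state p.

p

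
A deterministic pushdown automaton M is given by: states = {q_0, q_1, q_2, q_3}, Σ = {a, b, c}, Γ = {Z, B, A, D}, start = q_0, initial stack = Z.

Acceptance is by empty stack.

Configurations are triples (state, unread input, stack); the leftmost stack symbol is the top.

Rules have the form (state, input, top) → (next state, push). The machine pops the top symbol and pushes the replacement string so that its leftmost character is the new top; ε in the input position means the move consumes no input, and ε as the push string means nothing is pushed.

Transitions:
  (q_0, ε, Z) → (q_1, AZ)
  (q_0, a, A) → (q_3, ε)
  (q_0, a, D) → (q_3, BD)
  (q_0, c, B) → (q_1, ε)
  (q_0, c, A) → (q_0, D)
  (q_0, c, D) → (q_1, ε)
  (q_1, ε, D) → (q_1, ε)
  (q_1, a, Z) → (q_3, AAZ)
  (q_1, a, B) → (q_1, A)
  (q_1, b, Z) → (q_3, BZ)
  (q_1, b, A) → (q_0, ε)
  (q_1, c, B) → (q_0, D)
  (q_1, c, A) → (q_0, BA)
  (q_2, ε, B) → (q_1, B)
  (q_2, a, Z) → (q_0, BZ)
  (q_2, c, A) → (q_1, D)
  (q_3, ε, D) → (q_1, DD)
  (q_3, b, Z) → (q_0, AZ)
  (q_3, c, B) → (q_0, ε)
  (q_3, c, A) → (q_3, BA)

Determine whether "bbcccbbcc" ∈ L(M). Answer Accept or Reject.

Reject

(q_0, bbcccbbcc, Z) ⊢ (q_1, bbcccbbcc, AZ) ⊢ (q_0, bcccbbcc, Z) ⊢ (q_1, bcccbbcc, AZ) ⊢ (q_0, cccbbcc, Z) ⊢ (q_1, cccbbcc, AZ) ⊢ (q_0, ccbbcc, BAZ) ⊢ (q_1, cbbcc, AZ) ⊢ (q_0, bbcc, BAZ)
No transition applies at (q_0, bbcc, BAZ); input not fully consumed.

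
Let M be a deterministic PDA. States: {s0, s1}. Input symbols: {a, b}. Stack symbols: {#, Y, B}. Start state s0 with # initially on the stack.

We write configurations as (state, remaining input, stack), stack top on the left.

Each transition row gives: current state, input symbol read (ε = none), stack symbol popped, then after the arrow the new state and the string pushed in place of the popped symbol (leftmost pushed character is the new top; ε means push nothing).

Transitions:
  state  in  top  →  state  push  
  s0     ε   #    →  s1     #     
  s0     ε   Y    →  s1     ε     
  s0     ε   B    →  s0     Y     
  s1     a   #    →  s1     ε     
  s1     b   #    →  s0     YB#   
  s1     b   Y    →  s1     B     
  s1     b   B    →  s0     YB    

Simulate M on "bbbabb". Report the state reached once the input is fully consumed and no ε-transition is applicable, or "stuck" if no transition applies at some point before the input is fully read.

(s0, bbbabb, #)
  ε-move, top #: go to s1, push # → (s1, bbbabb, #)
  read b, top #: go to s0, push YB# → (s0, bbabb, YB#)
  ε-move, top Y: go to s1, push ε → (s1, bbabb, B#)
  read b, top B: go to s0, push YB → (s0, babb, YB#)
  ε-move, top Y: go to s1, push ε → (s1, babb, B#)
  read b, top B: go to s0, push YB → (s0, abb, YB#)
  ε-move, top Y: go to s1, push ε → (s1, abb, B#)
No transition for (s1, a, top B); M blocks with input abb remaining.

stuck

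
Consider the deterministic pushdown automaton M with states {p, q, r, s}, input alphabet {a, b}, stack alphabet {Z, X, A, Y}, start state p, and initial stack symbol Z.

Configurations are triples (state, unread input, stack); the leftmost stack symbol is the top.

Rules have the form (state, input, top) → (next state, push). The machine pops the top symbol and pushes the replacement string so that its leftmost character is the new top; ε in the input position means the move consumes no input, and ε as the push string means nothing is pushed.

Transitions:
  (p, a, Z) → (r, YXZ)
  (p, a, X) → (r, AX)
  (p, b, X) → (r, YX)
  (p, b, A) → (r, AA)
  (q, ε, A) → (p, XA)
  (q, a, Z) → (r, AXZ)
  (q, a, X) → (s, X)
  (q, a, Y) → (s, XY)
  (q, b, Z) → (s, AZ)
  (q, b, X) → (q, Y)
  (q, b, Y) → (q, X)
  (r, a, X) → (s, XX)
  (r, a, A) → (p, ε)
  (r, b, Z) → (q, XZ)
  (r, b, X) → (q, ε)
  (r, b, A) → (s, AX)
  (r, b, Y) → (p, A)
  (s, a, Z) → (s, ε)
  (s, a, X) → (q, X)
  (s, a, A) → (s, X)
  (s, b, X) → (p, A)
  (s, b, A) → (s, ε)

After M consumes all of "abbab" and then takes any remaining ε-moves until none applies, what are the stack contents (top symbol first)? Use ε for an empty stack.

AAXZ

(p, abbab, Z)
  read a, top Z: go to r, push YXZ → (r, bbab, YXZ)
  read b, top Y: go to p, push A → (p, bab, AXZ)
  read b, top A: go to r, push AA → (r, ab, AAXZ)
  read a, top A: go to p, push ε → (p, b, AXZ)
  read b, top A: go to r, push AA → (r, ε, AAXZ)
All input consumed in state r with stack AAXZ.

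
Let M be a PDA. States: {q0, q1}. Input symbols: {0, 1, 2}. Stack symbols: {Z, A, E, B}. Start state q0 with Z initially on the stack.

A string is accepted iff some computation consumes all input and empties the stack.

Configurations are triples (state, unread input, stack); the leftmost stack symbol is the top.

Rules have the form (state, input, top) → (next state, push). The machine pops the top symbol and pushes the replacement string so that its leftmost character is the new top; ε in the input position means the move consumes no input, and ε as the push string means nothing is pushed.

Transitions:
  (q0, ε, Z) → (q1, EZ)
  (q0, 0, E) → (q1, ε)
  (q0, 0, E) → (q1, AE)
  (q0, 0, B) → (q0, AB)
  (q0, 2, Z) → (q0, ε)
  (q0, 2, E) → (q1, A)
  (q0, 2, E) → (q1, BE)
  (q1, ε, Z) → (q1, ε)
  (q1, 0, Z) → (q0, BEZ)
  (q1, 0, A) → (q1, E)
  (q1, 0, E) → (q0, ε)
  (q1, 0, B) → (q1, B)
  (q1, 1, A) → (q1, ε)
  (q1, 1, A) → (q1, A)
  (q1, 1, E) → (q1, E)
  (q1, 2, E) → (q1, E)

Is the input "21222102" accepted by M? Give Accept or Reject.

One accepting computation: (q0, 21222102, Z) ⊢ (q1, 21222102, EZ) ⊢ (q1, 1222102, EZ) ⊢ (q1, 222102, EZ) ⊢ (q1, 22102, EZ) ⊢ (q1, 2102, EZ) ⊢ (q1, 102, EZ) ⊢ (q1, 02, EZ) ⊢ (q0, 2, Z) ⊢ (q0, ε, ε)
All input consumed and the stack is empty.

Accept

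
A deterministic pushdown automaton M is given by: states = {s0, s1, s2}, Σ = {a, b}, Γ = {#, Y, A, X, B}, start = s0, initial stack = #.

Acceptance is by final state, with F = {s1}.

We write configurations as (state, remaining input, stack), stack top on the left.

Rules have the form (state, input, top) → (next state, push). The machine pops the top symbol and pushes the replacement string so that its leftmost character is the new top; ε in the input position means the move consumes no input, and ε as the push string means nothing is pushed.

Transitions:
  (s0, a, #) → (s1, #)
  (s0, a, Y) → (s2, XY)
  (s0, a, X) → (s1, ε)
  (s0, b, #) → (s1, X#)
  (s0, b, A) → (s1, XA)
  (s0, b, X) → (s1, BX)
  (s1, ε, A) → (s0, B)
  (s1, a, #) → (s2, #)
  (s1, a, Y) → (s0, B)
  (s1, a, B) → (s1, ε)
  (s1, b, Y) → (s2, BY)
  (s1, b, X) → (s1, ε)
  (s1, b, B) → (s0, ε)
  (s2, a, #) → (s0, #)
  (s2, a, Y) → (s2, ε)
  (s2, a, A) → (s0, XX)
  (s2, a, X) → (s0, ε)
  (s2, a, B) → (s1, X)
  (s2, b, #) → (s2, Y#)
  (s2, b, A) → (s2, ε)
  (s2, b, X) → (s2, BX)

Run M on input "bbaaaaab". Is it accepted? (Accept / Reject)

Accept

(s0, bbaaaaab, #)
  read b, top #: go to s1, push X# → (s1, baaaaab, X#)
  read b, top X: go to s1, push ε → (s1, aaaaab, #)
  read a, top #: go to s2, push # → (s2, aaaab, #)
  read a, top #: go to s0, push # → (s0, aaab, #)
  read a, top #: go to s1, push # → (s1, aab, #)
  read a, top #: go to s2, push # → (s2, ab, #)
  read a, top #: go to s0, push # → (s0, b, #)
  read b, top #: go to s1, push X# → (s1, ε, X#)
All input consumed; state s1 ∈ F.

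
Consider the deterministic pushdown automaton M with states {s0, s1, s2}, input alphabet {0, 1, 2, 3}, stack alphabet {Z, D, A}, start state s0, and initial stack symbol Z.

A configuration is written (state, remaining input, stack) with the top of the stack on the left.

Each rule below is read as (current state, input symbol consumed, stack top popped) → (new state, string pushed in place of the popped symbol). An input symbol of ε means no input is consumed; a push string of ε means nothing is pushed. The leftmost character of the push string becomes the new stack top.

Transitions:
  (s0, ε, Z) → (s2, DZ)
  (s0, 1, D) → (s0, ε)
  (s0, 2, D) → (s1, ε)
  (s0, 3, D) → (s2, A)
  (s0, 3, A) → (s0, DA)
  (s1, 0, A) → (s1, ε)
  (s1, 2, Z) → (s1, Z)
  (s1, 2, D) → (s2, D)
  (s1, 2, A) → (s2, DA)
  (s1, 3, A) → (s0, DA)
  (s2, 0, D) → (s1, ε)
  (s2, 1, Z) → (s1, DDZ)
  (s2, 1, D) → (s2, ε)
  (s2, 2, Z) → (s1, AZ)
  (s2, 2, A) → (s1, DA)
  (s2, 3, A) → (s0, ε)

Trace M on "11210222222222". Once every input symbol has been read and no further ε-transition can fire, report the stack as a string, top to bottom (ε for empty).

Z

(s0, 11210222222222, Z) ⊢ (s2, 11210222222222, DZ) ⊢ (s2, 1210222222222, Z) ⊢ (s1, 210222222222, DDZ) ⊢ (s2, 10222222222, DDZ) ⊢ (s2, 0222222222, DZ) ⊢ (s1, 222222222, Z) ⊢ (s1, 22222222, Z) ⊢ (s1, 2222222, Z) ⊢ (s1, 222222, Z) ⊢ (s1, 22222, Z) ⊢ (s1, 2222, Z) ⊢ (s1, 222, Z) ⊢ (s1, 22, Z) ⊢ (s1, 2, Z) ⊢ (s1, ε, Z)
All input consumed in state s1 with stack Z.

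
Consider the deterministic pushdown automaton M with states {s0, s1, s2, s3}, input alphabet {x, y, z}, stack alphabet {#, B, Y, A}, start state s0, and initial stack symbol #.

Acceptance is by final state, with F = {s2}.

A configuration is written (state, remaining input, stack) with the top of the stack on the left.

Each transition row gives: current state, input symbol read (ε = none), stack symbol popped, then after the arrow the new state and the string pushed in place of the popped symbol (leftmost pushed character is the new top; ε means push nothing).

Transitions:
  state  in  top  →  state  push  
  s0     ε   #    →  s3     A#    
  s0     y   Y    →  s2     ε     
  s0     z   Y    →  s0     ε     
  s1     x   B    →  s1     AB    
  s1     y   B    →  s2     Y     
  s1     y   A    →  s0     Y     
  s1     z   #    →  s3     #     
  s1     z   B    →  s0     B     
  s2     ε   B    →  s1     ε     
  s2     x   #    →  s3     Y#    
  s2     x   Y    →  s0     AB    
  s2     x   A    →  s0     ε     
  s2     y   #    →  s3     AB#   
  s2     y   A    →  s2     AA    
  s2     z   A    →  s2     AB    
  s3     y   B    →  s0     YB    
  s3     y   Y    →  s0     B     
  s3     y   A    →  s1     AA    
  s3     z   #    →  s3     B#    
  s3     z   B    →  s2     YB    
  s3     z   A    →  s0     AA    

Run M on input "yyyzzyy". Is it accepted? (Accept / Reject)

(s0, yyyzzyy, #) ⊢ (s3, yyyzzyy, A#) ⊢ (s1, yyzzyy, AA#) ⊢ (s0, yzzyy, YA#) ⊢ (s2, zzyy, A#) ⊢ (s2, zyy, AB#) ⊢ (s2, yy, ABB#) ⊢ (s2, y, AABB#) ⊢ (s2, ε, AAABB#)
All input consumed; state s2 ∈ F.

Accept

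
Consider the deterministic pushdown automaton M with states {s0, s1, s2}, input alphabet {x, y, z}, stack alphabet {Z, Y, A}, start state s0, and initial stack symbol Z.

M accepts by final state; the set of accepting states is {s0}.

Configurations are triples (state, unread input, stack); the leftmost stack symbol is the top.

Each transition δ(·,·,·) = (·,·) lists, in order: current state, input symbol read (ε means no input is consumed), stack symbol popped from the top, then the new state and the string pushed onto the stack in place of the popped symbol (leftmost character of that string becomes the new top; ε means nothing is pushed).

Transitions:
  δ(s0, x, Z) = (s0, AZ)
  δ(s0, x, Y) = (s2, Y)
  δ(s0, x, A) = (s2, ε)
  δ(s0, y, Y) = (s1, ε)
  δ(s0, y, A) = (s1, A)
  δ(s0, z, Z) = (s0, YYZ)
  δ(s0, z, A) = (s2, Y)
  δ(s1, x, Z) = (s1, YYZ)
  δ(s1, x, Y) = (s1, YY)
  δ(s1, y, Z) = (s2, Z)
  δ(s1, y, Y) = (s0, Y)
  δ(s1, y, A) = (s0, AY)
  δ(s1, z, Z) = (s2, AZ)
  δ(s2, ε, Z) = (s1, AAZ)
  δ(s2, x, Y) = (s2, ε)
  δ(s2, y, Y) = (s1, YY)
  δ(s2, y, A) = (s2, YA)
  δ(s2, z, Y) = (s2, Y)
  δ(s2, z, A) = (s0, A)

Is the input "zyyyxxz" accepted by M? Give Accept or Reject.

Reject

(s0, zyyyxxz, Z)
  read z, top Z: go to s0, push YYZ → (s0, yyyxxz, YYZ)
  read y, top Y: go to s1, push ε → (s1, yyxxz, YZ)
  read y, top Y: go to s0, push Y → (s0, yxxz, YZ)
  read y, top Y: go to s1, push ε → (s1, xxz, Z)
  read x, top Z: go to s1, push YYZ → (s1, xz, YYZ)
  read x, top Y: go to s1, push YY → (s1, z, YYYZ)
No transition applies at (s1, z, YYYZ); input not fully consumed.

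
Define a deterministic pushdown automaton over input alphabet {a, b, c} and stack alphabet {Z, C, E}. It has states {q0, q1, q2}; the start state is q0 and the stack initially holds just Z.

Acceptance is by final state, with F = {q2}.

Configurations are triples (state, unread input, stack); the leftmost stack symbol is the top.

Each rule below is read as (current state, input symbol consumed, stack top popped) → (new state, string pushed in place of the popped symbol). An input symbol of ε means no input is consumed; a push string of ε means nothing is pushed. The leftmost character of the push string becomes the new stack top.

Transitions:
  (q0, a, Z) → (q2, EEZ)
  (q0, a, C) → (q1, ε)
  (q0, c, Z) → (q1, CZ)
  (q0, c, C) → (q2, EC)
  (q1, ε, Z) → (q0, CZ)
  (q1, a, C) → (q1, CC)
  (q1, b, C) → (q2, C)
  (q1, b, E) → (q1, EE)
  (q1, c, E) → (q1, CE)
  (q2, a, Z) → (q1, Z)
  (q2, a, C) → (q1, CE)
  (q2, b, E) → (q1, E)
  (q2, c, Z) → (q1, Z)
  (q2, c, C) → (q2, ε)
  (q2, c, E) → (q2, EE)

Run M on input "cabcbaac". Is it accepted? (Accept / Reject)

(q0, cabcbaac, Z)
  read c, top Z: go to q1, push CZ → (q1, abcbaac, CZ)
  read a, top C: go to q1, push CC → (q1, bcbaac, CCZ)
  read b, top C: go to q2, push C → (q2, cbaac, CCZ)
  read c, top C: go to q2, push ε → (q2, baac, CZ)
No transition applies at (q2, baac, CZ); input not fully consumed.

Reject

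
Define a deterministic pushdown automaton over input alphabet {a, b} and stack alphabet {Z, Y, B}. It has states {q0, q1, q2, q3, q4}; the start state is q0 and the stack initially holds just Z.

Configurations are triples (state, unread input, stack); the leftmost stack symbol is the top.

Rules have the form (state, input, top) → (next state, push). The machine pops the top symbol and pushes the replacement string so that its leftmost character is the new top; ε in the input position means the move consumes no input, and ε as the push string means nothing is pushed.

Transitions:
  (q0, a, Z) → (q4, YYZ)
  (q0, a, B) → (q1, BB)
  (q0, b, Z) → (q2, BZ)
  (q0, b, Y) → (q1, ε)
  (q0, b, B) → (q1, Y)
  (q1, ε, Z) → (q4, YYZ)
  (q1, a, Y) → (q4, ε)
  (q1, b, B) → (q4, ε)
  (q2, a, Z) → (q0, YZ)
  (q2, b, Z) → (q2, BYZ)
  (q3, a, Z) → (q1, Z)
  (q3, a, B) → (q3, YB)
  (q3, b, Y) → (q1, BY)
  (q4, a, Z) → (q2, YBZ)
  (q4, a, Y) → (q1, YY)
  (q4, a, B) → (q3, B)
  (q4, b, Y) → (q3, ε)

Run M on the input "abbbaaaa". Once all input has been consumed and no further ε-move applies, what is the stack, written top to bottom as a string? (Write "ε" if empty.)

(q0, abbbaaaa, Z)
  read a, top Z: go to q4, push YYZ → (q4, bbbaaaa, YYZ)
  read b, top Y: go to q3, push ε → (q3, bbaaaa, YZ)
  read b, top Y: go to q1, push BY → (q1, baaaa, BYZ)
  read b, top B: go to q4, push ε → (q4, aaaa, YZ)
  read a, top Y: go to q1, push YY → (q1, aaa, YYZ)
  read a, top Y: go to q4, push ε → (q4, aa, YZ)
  read a, top Y: go to q1, push YY → (q1, a, YYZ)
  read a, top Y: go to q4, push ε → (q4, ε, YZ)
All input consumed in state q4 with stack YZ.

YZ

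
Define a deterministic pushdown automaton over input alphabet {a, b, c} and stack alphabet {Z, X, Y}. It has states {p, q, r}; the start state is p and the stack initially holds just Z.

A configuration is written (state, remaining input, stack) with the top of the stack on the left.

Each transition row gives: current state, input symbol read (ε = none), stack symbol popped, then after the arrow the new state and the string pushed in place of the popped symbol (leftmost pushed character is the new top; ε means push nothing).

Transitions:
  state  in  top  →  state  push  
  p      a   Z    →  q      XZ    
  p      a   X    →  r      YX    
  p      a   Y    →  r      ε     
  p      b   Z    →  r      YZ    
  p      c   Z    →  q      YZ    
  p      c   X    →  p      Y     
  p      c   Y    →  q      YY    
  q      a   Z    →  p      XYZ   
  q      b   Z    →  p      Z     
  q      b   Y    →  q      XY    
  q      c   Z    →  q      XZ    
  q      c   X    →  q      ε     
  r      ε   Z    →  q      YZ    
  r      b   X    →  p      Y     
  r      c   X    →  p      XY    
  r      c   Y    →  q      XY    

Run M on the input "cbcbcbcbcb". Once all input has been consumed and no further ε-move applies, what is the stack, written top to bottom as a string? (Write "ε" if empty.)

XYZ

(p, cbcbcbcbcb, Z)
  read c, top Z: go to q, push YZ → (q, bcbcbcbcb, YZ)
  read b, top Y: go to q, push XY → (q, cbcbcbcb, XYZ)
  read c, top X: go to q, push ε → (q, bcbcbcb, YZ)
  read b, top Y: go to q, push XY → (q, cbcbcb, XYZ)
  read c, top X: go to q, push ε → (q, bcbcb, YZ)
  read b, top Y: go to q, push XY → (q, cbcb, XYZ)
  read c, top X: go to q, push ε → (q, bcb, YZ)
  read b, top Y: go to q, push XY → (q, cb, XYZ)
  read c, top X: go to q, push ε → (q, b, YZ)
  read b, top Y: go to q, push XY → (q, ε, XYZ)
All input consumed in state q with stack XYZ.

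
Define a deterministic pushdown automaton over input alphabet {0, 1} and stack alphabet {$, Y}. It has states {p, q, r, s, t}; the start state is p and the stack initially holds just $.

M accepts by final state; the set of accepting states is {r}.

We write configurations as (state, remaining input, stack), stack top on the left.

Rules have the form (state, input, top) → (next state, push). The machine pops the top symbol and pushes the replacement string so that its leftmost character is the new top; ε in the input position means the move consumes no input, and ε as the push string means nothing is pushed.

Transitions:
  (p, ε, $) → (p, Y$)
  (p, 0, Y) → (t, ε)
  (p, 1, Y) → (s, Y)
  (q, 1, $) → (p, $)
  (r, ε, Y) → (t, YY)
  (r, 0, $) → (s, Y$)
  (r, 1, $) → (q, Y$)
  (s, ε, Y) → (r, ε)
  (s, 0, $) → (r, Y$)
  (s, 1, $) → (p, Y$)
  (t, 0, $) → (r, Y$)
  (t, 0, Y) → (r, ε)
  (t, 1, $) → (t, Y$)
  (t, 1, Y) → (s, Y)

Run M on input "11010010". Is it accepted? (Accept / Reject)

Reject

(p, 11010010, $) ⊢ (p, 11010010, Y$) ⊢ (s, 1010010, Y$) ⊢ (r, 1010010, $) ⊢ (q, 010010, Y$)
No transition applies at (q, 010010, Y$); input not fully consumed.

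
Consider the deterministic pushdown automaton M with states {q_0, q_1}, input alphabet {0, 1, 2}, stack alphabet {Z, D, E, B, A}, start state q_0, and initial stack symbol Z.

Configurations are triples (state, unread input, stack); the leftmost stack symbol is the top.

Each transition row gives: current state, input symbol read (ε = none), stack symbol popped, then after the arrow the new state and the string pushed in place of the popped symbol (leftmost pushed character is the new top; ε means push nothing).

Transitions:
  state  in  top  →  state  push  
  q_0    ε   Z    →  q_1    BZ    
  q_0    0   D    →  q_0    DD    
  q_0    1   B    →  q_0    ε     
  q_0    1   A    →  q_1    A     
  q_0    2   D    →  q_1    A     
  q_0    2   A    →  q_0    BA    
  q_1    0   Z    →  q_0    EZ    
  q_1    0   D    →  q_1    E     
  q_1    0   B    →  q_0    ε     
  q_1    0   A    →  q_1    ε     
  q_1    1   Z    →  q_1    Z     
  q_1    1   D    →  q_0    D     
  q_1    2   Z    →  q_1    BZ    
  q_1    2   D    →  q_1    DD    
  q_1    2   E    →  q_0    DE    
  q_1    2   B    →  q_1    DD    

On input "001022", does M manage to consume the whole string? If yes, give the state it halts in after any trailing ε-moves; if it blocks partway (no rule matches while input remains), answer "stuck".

(q_0, 001022, Z)
  ε-move, top Z: go to q_1, push BZ → (q_1, 001022, BZ)
  read 0, top B: go to q_0, push ε → (q_0, 01022, Z)
  ε-move, top Z: go to q_1, push BZ → (q_1, 01022, BZ)
  read 0, top B: go to q_0, push ε → (q_0, 1022, Z)
  ε-move, top Z: go to q_1, push BZ → (q_1, 1022, BZ)
No transition for (q_1, 1, top B); M blocks with input 1022 remaining.

stuck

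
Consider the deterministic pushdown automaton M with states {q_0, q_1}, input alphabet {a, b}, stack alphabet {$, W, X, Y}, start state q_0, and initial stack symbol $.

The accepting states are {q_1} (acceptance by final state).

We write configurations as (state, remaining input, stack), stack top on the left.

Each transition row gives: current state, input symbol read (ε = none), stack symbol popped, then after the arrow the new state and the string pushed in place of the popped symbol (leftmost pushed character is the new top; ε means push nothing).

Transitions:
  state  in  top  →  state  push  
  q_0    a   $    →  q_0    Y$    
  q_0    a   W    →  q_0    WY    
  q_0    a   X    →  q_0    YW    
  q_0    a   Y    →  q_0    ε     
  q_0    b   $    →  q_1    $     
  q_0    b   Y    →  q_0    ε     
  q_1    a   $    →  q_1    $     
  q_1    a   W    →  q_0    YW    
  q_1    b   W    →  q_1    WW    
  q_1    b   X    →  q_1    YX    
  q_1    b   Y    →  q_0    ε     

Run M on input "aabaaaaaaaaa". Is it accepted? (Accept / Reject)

Accept

(q_0, aabaaaaaaaaa, $)
  read a, top $: go to q_0, push Y$ → (q_0, abaaaaaaaaa, Y$)
  read a, top Y: go to q_0, push ε → (q_0, baaaaaaaaa, $)
  read b, top $: go to q_1, push $ → (q_1, aaaaaaaaa, $)
  read a, top $: go to q_1, push $ → (q_1, aaaaaaaa, $)
  read a, top $: go to q_1, push $ → (q_1, aaaaaaa, $)
  read a, top $: go to q_1, push $ → (q_1, aaaaaa, $)
  read a, top $: go to q_1, push $ → (q_1, aaaaa, $)
  read a, top $: go to q_1, push $ → (q_1, aaaa, $)
  read a, top $: go to q_1, push $ → (q_1, aaa, $)
  read a, top $: go to q_1, push $ → (q_1, aa, $)
  read a, top $: go to q_1, push $ → (q_1, a, $)
  read a, top $: go to q_1, push $ → (q_1, ε, $)
All input consumed; state q_1 ∈ F.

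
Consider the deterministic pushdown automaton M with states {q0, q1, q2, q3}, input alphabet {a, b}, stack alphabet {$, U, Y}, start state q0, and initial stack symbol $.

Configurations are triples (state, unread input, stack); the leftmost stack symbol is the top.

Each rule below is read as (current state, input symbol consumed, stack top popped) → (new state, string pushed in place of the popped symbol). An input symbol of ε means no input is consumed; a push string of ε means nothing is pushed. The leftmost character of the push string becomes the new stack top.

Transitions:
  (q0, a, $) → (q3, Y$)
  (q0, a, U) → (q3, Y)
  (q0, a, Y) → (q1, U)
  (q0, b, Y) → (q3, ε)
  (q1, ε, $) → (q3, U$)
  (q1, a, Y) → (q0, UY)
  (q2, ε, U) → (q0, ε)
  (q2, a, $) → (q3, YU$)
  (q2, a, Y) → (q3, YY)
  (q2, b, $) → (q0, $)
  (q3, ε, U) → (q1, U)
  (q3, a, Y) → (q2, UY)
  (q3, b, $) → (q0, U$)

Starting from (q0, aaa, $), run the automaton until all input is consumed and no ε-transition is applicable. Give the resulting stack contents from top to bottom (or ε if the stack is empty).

(q0, aaa, $)
  read a, top $: go to q3, push Y$ → (q3, aa, Y$)
  read a, top Y: go to q2, push UY → (q2, a, UY$)
  ε-move, top U: go to q0, push ε → (q0, a, Y$)
  read a, top Y: go to q1, push U → (q1, ε, U$)
All input consumed in state q1 with stack U$.

U$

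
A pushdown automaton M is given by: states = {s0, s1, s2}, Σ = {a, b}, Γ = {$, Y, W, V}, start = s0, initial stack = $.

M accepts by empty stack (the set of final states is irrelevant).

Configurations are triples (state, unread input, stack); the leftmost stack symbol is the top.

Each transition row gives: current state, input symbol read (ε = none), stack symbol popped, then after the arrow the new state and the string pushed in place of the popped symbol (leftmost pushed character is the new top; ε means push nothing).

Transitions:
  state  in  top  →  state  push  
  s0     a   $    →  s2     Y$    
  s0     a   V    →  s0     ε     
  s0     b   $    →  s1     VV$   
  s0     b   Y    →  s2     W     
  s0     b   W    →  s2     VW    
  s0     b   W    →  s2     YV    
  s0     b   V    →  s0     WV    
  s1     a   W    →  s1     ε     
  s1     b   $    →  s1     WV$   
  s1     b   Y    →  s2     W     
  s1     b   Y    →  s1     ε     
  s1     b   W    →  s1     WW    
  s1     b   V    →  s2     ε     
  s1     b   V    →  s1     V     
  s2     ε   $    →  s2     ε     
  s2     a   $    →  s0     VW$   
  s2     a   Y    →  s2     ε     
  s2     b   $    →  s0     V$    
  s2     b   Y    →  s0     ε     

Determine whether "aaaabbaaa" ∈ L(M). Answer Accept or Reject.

One accepting computation: (s0, aaaabbaaa, $) ⊢ (s2, aaabbaaa, Y$) ⊢ (s2, aabbaaa, $) ⊢ (s0, abbaaa, VW$) ⊢ (s0, bbaaa, W$) ⊢ (s2, baaa, YV$) ⊢ (s0, aaa, V$) ⊢ (s0, aa, $) ⊢ (s2, a, Y$) ⊢ (s2, ε, $) ⊢ (s2, ε, ε)
All input consumed and the stack is empty.

Accept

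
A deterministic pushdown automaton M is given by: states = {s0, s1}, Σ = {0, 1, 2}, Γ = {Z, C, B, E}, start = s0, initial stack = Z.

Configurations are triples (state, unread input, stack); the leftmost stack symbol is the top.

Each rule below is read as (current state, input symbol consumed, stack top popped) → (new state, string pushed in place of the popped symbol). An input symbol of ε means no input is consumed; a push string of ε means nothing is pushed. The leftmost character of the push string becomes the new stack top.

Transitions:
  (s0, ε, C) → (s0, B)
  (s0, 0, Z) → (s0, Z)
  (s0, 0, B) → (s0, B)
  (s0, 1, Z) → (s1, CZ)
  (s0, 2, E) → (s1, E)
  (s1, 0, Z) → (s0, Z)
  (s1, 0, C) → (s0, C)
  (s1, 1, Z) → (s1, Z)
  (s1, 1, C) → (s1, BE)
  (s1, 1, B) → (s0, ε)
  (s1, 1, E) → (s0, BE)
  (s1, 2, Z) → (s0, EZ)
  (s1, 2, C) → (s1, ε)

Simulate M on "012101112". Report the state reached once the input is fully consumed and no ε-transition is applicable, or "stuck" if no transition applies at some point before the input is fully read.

s1

(s0, 012101112, Z) ⊢ (s0, 12101112, Z) ⊢ (s1, 2101112, CZ) ⊢ (s1, 101112, Z) ⊢ (s1, 01112, Z) ⊢ (s0, 1112, Z) ⊢ (s1, 112, CZ) ⊢ (s1, 12, BEZ) ⊢ (s0, 2, EZ) ⊢ (s1, ε, EZ)
All input consumed; M is in state s1.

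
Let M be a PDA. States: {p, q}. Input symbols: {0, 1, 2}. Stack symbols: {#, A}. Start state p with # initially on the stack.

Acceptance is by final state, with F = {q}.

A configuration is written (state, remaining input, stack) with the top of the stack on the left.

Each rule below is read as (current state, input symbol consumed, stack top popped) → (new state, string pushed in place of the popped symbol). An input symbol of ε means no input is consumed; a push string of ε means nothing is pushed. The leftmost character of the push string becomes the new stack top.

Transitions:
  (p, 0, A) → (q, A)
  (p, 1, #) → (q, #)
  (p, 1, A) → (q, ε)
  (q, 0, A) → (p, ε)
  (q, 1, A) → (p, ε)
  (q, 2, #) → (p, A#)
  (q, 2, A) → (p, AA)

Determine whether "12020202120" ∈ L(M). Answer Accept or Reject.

One accepting computation: (p, 12020202120, #) ⊢ (q, 2020202120, #) ⊢ (p, 020202120, A#) ⊢ (q, 20202120, A#) ⊢ (p, 0202120, AA#) ⊢ (q, 202120, AA#) ⊢ (p, 02120, AAA#) ⊢ (q, 2120, AAA#) ⊢ (p, 120, AAAA#) ⊢ (q, 20, AAA#) ⊢ (p, 0, AAAA#) ⊢ (q, ε, AAAA#)
All input consumed and state q ∈ F.

Accept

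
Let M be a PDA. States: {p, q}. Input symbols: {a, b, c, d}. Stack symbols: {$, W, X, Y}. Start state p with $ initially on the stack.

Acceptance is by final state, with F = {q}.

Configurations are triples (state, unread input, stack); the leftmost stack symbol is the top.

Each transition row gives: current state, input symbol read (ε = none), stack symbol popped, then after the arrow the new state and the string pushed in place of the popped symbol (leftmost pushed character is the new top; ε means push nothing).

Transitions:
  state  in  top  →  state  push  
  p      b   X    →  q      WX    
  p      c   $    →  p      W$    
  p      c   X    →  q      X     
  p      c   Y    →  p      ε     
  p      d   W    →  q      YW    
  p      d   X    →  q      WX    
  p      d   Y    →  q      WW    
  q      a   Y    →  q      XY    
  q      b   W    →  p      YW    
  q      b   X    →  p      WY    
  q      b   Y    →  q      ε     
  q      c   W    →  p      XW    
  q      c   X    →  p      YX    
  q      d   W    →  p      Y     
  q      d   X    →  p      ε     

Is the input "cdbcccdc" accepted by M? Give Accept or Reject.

No computation consumes all input and reaches a final state.

Reject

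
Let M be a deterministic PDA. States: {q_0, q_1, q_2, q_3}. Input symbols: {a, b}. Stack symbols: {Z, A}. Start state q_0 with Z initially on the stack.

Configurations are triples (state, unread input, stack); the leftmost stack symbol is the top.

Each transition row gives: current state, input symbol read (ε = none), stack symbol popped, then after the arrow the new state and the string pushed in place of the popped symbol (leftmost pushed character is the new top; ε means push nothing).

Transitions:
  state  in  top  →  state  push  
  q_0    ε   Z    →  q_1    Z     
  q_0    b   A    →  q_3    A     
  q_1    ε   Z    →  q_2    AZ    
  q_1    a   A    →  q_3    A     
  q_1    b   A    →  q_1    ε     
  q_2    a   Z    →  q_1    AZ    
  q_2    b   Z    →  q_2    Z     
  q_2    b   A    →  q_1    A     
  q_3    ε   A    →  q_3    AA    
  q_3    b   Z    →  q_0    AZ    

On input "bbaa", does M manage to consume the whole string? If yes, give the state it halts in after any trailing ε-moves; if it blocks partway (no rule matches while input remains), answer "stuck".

(q_0, bbaa, Z) ⊢ (q_1, bbaa, Z) ⊢ (q_2, bbaa, AZ) ⊢ (q_1, baa, AZ) ⊢ (q_1, aa, Z) ⊢ (q_2, aa, AZ)
No transition for (q_2, a, top A); M blocks with input aa remaining.

stuck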